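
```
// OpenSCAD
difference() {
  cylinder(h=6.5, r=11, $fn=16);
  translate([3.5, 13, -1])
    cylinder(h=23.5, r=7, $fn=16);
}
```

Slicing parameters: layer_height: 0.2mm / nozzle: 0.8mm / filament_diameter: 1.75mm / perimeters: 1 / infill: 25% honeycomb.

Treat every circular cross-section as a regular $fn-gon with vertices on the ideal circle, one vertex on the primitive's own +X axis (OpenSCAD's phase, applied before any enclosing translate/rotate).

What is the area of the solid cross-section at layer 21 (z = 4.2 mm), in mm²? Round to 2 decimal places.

At z = 4.2 mm: the r=11 cylinder gives a regular 16-gon of circumradius 11 (constant along its height) (area = (16/2)·11.000²·sin(360°/16) = 370.44 mm²); the cylinder at (3.5, 13): section is a regular 16-gon, circumradius r=7 (area = (16/2)·7.000²·sin(360°/16) = 150.01 mm²); Subtracting the remaining from the first: starting from the r=11 cylinder (370.44 mm²), the r=7 cylinder at (3.5, 13) partially overlaps it — only the 32.95 mm² overlap (of its 150.01 mm²) is removed, clipping the outline — area = 337.49 mm². Overall, the cross-section is a single solid region. Net area = 337.49 mm².

337.49 mm²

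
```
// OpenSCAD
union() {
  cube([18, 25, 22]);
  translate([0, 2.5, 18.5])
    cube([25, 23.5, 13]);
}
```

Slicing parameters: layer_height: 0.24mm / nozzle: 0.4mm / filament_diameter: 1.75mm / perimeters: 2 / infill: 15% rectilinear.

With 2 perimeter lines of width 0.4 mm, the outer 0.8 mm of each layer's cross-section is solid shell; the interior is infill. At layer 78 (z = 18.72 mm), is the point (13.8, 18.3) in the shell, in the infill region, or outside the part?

infill

At z = 18.72 mm: the cube is present — its section is the full 18×25 rectangle; the cube at (0, 2.5) (footprint 25×23.5) is included at this height; Combining (union): the regions partially overlap (shared area 405.00 mm²), so overlapping operands fuse into one piece — 1 connected region. Overall, the cross-section is a single solid region. The nearest boundary edge runs (0.00, 26.00)→(25.00, 26.00); distance from the point to it = 7.70 mm. The point is inside the cross-section and 7.70 mm from the nearest boundary — more than the 0.8 mm shell width (2 × 0.4), so it's in the infill interior.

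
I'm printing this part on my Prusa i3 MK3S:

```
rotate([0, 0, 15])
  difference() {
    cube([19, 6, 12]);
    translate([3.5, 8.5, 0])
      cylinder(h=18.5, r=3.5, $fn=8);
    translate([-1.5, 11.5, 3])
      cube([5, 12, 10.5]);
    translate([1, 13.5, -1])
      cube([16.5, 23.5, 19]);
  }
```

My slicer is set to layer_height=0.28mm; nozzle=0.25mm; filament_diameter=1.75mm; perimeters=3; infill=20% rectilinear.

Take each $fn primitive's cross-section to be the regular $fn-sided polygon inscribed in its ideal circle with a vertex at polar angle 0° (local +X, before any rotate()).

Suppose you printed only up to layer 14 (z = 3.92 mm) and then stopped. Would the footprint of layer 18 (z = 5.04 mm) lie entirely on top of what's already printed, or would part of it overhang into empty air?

Compare the two slices. At z = 3.92: the 19×6 cube contributes its full rectangle (area 114.00 mm²); the r=3.5 cylinder at (3.5, 8.5) contributes a regular 8-gon of circumradius 3.5 (area = (8/2)·3.500²·sin(360°/8) = 34.65 mm²); the 5×12 cube at (-1.5, 11.5) contributes its full rectangle (area 60.00 mm²); the cube at (1, 13.5) (footprint 16.5×23.5) is included at this height (area 387.75 mm²); Taking the first minus the rest: starting from the 19×6 cube (114.00 mm²), the r=3.5 cylinder at (3.5, 8.5) partially overlaps it — only the 2.41 mm² overlap (of its 34.65 mm²) is removed, clipping the outline; the 5×12 cube at (-1.5, 11.5) misses the remaining region (no effect); the 16.5×23.5 cube at (1, 13.5) misses the remaining region (no effect) — area = 111.59 mm²; (rotated 15° about Z; rotation is an isometry so areas/perimeters/island counts are preserved). At z = 5.04: the cube is present — its section is the full 19×6 rectangle (area 114.00 mm²); the cylinder at (3.5, 8.5): section is a regular 8-gon, circumradius r=3.5 (area = (8/2)·3.500²·sin(360°/8) = 34.65 mm²); the cube at (-1.5, 11.5) is present — its section is the full 5×12 rectangle (area 60.00 mm²); the cube at (1, 13.5) (footprint 16.5×23.5) is included at this height (area 387.75 mm²); Subtracting the remaining from the first: starting from the 19×6 cube (114.00 mm²), the r=3.5 cylinder at (3.5, 8.5) partially overlaps it — only the 2.41 mm² overlap (of its 34.65 mm²) is removed, clipping the outline; the 5×12 cube at (-1.5, 11.5) misses the remaining region (no effect); the 16.5×23.5 cube at (1, 13.5) misses the remaining region (no effect) — area = 111.59 mm²; (rotated 15° about Z; rotation is an isometry so areas/perimeters/island counts are preserved). Checking containment: the cross-section at z = 5.04 is a subset of the cross-section at z = 3.92.

entirely on top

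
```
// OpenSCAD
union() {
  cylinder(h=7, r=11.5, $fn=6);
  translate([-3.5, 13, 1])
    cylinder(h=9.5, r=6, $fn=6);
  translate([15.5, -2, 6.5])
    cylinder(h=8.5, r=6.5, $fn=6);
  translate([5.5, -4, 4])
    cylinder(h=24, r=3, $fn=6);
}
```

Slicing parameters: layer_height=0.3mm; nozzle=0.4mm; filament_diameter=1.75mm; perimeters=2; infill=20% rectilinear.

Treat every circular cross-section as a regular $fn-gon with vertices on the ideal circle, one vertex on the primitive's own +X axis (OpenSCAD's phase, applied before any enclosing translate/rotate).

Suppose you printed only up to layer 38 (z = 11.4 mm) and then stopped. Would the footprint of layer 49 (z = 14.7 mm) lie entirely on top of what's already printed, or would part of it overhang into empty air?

entirely on top

Compare the two slices. At z = 11.4: the cylinder is not intersected at this z (z outside [0, 7]); the cylinder at (-3.5, 13) is not intersected at this z (z outside [1, 10.5]); the r=6.5 cylinder at (15.5, -2) contributes a regular 6-gon of circumradius 6.5 (area = (6/2)·6.500²·sin(360°/6) = 109.77 mm²); the r=3 cylinder at (5.5, -4) gives a regular 6-gon of circumradius 3 (constant along its height) (area = (6/2)·3.000²·sin(360°/6) = 23.38 mm²); Taking the union: the 2 present regions are separate (no shared area or edge), so areas and boundary lengths simply add and each stays a separate island — area = 133.15 mm². At z = 14.7: the cylinder is absent (z outside [0, 7]); the cylinder at (-3.5, 13) is absent (z outside [1, 10.5]); the r=6.5 cylinder at (15.5, -2) contributes a regular 6-gon of circumradius 6.5 (area = (6/2)·6.500²·sin(360°/6) = 109.77 mm²); the r=3 cylinder at (5.5, -4) gives a regular 6-gon of circumradius 3 (constant along its height) (area = (6/2)·3.000²·sin(360°/6) = 23.38 mm²); Merging all regions: the 2 present regions are separate (no shared area or edge), so areas and boundary lengths simply add and each stays a separate island — area = 133.15 mm². Checking containment: the cross-section at z = 14.7 is a subset of the cross-section at z = 11.4.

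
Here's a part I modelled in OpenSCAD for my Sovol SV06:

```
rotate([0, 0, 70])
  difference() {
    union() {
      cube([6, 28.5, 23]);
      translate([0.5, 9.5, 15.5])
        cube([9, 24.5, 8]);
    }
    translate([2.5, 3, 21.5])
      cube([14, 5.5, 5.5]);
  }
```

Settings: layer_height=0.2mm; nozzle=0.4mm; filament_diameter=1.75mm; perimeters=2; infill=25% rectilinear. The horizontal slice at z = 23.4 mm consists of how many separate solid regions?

At z = 23.4 mm: the cube is not intersected at this z (z outside [0, 23]); the 9×24.5 cube at (0.5, 9.5) contributes its full rectangle; Taking the union: only the 9×24.5 cube at (0.5, 9.5) is present, so the union is just that shape — 1 connected region; the 14×5.5 cube at (2.5, 3) contributes its full rectangle; Subtracting the remaining from the first: starting from that combined region, the 14×5.5 cube at (2.5, 3) misses the remaining region (no effect) — 1 connected region; (rotated 70° about Z; rotation is an isometry so areas/perimeters/island counts are preserved). The result has 1 disconnected region.

1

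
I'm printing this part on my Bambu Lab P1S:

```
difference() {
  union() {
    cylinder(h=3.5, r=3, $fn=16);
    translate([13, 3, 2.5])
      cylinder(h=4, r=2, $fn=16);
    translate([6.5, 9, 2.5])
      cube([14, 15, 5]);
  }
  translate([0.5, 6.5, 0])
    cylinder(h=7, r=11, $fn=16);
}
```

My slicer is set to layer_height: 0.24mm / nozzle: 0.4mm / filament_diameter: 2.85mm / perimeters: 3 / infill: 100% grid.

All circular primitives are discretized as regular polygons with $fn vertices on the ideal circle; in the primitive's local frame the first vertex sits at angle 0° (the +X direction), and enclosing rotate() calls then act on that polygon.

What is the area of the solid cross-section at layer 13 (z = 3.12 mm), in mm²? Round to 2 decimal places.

At z = 3.12 mm: the r=3 cylinder gives a regular 16-gon of circumradius 3 (constant along its height) (area = (16/2)·3.000²·sin(360°/16) = 27.55 mm²); the r=2 cylinder at (13, 3) contributes a regular 16-gon of circumradius 2 (area = (16/2)·2.000²·sin(360°/16) = 12.25 mm²); the cube at (6.5, 9) (footprint 14×15) is included at this height (area 210.00 mm²); Combining (union): the 3 present regions are separate (no shared area or edge), so areas and boundary lengths simply add and each stays a separate island — area = 249.80 mm²; the cylinder at (0.5, 6.5): section is a regular 16-gon, circumradius r=11 (area = (16/2)·11.000²·sin(360°/16) = 370.44 mm²); Subtracting the remaining from the first: starting from that combined region (249.80 mm²), the r=11 cylinder at (0.5, 6.5) partially overlaps it — only the 46.62 mm² overlap (of its 370.44 mm²) is removed, clipping the outline — area = 203.18 mm². Overall, the cross-section has 2 separate islands. Net area = 203.18 mm².

203.18 mm²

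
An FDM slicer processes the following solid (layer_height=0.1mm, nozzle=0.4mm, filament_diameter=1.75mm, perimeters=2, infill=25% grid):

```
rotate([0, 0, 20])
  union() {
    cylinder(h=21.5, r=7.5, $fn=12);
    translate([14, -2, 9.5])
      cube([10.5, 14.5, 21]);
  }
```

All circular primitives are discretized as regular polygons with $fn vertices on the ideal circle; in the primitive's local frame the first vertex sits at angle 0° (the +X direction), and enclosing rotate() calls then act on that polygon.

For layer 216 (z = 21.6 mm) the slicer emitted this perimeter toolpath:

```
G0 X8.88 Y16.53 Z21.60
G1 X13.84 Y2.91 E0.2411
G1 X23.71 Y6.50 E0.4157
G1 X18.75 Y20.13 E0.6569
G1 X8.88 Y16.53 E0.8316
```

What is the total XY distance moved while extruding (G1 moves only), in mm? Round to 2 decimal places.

Sum the Euclidean lengths of each G1 segment: total = 50.01 mm.

50.01 mm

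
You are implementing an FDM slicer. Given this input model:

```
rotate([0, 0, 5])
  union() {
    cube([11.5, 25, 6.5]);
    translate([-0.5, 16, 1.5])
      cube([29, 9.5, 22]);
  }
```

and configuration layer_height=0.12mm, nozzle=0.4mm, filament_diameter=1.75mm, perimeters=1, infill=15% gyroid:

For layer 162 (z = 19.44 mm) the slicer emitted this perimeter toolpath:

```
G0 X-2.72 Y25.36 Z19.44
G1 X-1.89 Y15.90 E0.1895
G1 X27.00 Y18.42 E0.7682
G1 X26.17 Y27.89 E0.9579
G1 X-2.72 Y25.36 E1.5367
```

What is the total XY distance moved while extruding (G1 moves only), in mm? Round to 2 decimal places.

77.00 mm

Sum the Euclidean lengths of each G1 segment: total = 77.00 mm.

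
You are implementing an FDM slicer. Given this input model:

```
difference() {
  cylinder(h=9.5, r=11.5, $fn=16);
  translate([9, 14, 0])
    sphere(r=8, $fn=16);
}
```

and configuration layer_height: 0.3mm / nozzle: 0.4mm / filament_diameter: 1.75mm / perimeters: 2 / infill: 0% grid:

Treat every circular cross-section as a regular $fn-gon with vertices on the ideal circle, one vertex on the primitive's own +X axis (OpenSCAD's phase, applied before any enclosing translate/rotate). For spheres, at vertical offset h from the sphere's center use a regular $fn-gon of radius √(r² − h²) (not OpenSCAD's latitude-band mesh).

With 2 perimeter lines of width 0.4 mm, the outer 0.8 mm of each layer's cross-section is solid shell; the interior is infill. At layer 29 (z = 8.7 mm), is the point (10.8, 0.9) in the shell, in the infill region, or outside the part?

At z = 8.7 mm: the r=11.5 cylinder gives a regular 16-gon of circumradius 11.5 (constant along its height); the sphere at (9, 14) is not intersected at this z (|z−center|=8.700 > r=8); Taking the first minus the rest: none of the subtracted shapes is present at this height, so the r=11.5 cylinder is unchanged — 1 connected region. Overall, the cross-section is a single solid region. The nearest boundary edge runs (11.50, 0.00)→(10.62, 4.40); distance from the point to it = 0.51 mm. The point is inside the cross-section, 0.51 mm from the nearest boundary — within the 0.8 mm shell band (2 × 0.4).

shell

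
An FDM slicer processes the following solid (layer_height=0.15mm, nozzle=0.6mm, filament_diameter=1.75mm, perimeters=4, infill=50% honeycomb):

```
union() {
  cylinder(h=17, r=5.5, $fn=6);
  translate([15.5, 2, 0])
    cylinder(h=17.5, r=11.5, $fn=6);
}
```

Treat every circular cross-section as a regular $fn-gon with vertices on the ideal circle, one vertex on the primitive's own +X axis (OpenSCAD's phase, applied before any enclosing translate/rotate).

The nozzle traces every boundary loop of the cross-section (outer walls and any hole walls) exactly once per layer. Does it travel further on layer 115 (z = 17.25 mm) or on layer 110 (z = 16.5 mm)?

layer 110 (z = 16.5 mm)

Layer 115 (z = 17.25): the cylinder is not intersected at this z (z outside [0, 17]); the r=11.5 cylinder at (15.5, 2) gives a regular 6-gon of circumradius 11.5 (constant along its height) (perimeter = 2·6·11.500·sin(180°/6) = 69.00 mm); Taking the union: only the r=11.5 cylinder at (15.5, 2) is present, so the union is just that shape — boundary = 69.00 mm. So its perimeter = 69.00 mm. Layer 110 (z = 16.5): the cylinder: section is a regular 6-gon, circumradius r=5.5 (perimeter = 2·6·5.500·sin(180°/6) = 33.00 mm); the r=11.5 cylinder at (15.5, 2) contributes a regular 6-gon of circumradius 11.5 (perimeter = 2·6·11.500·sin(180°/6) = 69.00 mm); Taking the union: the regions partially overlap (shared area 0.79 mm²), so the edge portions inside another operand are dropped and the merged outline is re-measured after clipping — boundary = 96.00 mm. So its perimeter = 96.00 mm. Layer 110 is larger (96.00 vs 69.00 mm).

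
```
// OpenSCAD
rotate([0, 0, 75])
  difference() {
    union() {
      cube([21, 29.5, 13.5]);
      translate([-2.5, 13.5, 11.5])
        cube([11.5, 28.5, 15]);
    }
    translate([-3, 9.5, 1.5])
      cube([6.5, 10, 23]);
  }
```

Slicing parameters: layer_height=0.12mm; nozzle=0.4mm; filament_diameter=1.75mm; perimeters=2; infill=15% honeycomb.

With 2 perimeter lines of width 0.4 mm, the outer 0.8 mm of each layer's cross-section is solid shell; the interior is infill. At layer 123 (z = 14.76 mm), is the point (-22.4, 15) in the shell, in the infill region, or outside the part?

At z = 14.76 mm: the cube is absent (z outside [0, 13.5]); the 11.5×28.5 cube at (-2.5, 13.5) contributes its full rectangle; Taking the union: only the 11.5×28.5 cube at (-2.5, 13.5) is present, so the union is just that shape — 1 connected region; the cube at (-3, 9.5) (footprint 6.5×10) is included at this height; Taking the first minus the rest: starting from that combined region, the 6.5×10 cube at (-3, 9.5) partially overlaps it — only the 36.00 mm² overlap (of its 65.00 mm²) is removed, clipping the outline — 1 connected region; (whole slice rotated 75° about Z — lengths, areas and connectivity unchanged). Overall, the cross-section is a single solid region. Undo the 75° rotation: the query point maps to (8.691, 25.519) in the un-rotated model frame. The nearest boundary edge runs (9.00, 42.00)→(9.00, 13.50); distance from the point to it = 0.31 mm. The point is inside the cross-section, 0.31 mm from the nearest boundary — within the 0.8 mm shell band (2 × 0.4).

shell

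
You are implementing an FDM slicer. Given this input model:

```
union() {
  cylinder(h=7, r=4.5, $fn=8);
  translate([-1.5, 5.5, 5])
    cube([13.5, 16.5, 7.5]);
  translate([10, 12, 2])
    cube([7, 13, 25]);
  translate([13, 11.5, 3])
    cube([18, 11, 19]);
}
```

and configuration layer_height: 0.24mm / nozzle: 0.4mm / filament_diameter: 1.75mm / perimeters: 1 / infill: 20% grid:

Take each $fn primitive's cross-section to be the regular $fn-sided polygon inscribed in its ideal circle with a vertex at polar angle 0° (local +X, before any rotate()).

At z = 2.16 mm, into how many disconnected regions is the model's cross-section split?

At z = 2.16 mm: the r=4.5 cylinder gives a regular 8-gon of circumradius 4.5 (constant along its height); the cube at (-1.5, 5.5) is not intersected at this z (z outside [5, 12.5]); the cube at (10, 12) is present — its section is the full 7×13 rectangle; the cube at (13, 11.5) is absent (z outside [3, 22]); Taking the union: the 2 present regions are separate (no shared area or edge), so areas and boundary lengths simply add and each stays a separate island — 2 connected regions. The result has 2 disconnected regions.

2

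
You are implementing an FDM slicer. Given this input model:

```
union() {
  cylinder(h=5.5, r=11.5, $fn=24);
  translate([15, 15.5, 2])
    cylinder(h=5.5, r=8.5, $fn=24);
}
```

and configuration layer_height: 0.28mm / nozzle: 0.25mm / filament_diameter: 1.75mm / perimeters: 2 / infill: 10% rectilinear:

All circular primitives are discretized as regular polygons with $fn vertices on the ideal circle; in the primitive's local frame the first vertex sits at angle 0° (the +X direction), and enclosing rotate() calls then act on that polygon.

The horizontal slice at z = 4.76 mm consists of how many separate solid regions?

2

At z = 4.76 mm: the r=11.5 cylinder contributes a regular 24-gon of circumradius 11.5; the r=8.5 cylinder at (15, 15.5) contributes a regular 24-gon of circumradius 8.5; Taking the union: the 2 present regions are separate (no shared area or edge), so areas and boundary lengths simply add and each stays a separate island — 2 connected regions. The result has 2 disconnected regions.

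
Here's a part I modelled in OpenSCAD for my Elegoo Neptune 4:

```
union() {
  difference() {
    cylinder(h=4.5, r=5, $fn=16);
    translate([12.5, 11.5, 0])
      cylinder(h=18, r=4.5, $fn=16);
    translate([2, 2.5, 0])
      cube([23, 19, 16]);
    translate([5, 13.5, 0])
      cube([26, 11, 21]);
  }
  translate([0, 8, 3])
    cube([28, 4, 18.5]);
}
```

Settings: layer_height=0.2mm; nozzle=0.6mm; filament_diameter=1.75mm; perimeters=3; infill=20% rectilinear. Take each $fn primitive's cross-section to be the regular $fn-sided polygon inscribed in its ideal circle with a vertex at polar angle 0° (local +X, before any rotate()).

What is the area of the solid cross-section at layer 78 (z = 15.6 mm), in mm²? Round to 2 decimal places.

112.00 mm²

At z = 15.6 mm: the cylinder does not reach this height (z outside [0, 4.5]); the r=4.5 cylinder at (12.5, 11.5) gives a regular 16-gon of circumradius 4.5 (constant along its height) (area = (16/2)·4.500²·sin(360°/16) = 61.99 mm²); the 23×19 cube at (2, 2.5) contributes its full rectangle (area 437.00 mm²); the 26×11 cube at (5, 13.5) contributes its full rectangle (area 286.00 mm²); After the difference (first − rest): the first operand is absent here, so nothing remains; the 28×4 cube at (0, 8) contributes its full rectangle (area 112.00 mm²); Merging all regions: only the 28×4 cube at (0, 8) is present, so the union is just that shape — area = 112.00 mm². Overall, the cross-section is a single solid region. Net area = 112.00 mm².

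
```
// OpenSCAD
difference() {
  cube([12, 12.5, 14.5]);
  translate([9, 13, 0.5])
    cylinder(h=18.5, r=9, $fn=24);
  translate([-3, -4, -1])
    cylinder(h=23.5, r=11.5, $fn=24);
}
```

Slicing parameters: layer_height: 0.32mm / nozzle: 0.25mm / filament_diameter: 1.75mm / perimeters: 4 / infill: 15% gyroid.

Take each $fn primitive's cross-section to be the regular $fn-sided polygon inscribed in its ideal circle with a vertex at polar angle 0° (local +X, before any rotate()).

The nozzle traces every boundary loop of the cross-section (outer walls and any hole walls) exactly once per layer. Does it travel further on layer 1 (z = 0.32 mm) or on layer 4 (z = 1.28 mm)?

Layer 1 (z = 0.32): the cube is present — its section is the full 12×12.5 rectangle (perimeter 49.00 mm); the cylinder at (9, 13) is not intersected at this z (z outside [0.5, 19]); the r=11.5 cylinder at (-3, -4) contributes a regular 24-gon of circumradius 11.5 (perimeter = 2·24·11.500·sin(180°/24) = 72.05 mm); After the difference (first − rest): starting from the 12×12.5 cube, the r=11.5 cylinder at (-3, -4) partially overlaps it — only the 35.98 mm² overlap (of its 410.75 mm²) is removed, clipping the outline — boundary = 45.09 mm. So its perimeter = 45.09 mm. Layer 4 (z = 1.28): the cube (footprint 12×12.5) is included at this height (perimeter 49.00 mm); the r=9 cylinder at (9, 13) gives a regular 24-gon of circumradius 9 (constant along its height) (perimeter = 2·24·9.000·sin(180°/24) = 56.39 mm); the r=11.5 cylinder at (-3, -4) contributes a regular 24-gon of circumradius 11.5 (perimeter = 2·24·11.500·sin(180°/24) = 72.05 mm); After the difference (first − rest): starting from the 12×12.5 cube, the r=9 cylinder at (9, 13) partially overlaps it — only the 83.25 mm² overlap (of its 251.57 mm²) is removed, clipping the outline; the r=11.5 cylinder at (-3, -4) partially overlaps it — only the 35.98 mm² overlap (of its 410.75 mm²) is removed, clipping the outline — boundary = 41.91 mm. So its perimeter = 41.91 mm. Layer 1 is larger (45.09 vs 41.91 mm).

layer 1 (z = 0.32 mm)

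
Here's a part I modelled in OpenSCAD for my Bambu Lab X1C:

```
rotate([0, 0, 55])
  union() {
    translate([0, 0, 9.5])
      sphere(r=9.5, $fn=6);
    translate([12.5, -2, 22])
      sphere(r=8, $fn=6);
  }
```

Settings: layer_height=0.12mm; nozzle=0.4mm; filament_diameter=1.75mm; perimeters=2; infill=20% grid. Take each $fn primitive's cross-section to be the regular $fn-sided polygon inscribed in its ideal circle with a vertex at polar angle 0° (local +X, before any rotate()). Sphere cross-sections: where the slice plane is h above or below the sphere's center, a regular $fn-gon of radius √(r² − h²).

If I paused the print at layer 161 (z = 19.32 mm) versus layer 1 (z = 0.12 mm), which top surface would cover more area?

layer 161 (z = 19.32 mm)

Layer 161 (z = 19.32): the sphere is not intersected at this z (|z−center|=9.820 > r=9.5); the sphere at (12.5, -2): section is a regular 6-gon, circumradius = √(r²−h²) = √(8²−2.68²) = 7.538 (area = (6/2)·7.538²·sin(360°/6) = 147.62 mm²); Taking the union: only the r=8 sphere at (12.5, -2) is present, so the union is just that shape — area = 147.62 mm²; (rotated 55° about Z; rotation is an isometry so areas/perimeters/island counts are preserved). So its area = 147.62 mm². Layer 1 (z = 0.12): the sphere: section is a regular 6-gon, circumradius = √(r²−h²) = √(9.5²−9.38²) = 1.505 (area = (6/2)·1.505²·sin(360°/6) = 5.89 mm²); the sphere at (12.5, -2) is not intersected at this z (|z−center|=21.880 > r=8); Combining (union): only the r=9.5 sphere is present, so the union is just that shape — area = 5.89 mm²; (whole slice rotated 55° about Z — lengths, areas and connectivity unchanged). So its area = 5.89 mm². Layer 161 is larger (147.62 vs 5.89 mm²).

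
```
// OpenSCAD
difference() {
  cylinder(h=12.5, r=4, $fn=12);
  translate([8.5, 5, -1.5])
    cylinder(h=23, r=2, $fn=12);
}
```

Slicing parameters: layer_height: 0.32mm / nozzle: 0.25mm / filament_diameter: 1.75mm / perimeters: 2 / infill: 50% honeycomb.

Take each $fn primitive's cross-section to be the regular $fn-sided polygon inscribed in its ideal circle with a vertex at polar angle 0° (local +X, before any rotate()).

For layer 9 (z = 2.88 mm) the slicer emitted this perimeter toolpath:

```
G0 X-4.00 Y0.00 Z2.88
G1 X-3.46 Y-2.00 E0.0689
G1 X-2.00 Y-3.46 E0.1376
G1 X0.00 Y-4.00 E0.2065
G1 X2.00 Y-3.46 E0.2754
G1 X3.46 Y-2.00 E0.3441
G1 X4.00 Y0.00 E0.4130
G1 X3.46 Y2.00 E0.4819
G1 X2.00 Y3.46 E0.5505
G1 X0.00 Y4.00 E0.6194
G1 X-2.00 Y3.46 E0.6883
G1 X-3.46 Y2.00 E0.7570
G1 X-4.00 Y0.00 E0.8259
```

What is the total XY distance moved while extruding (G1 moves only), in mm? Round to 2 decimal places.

Sum the Euclidean lengths of each G1 segment: total = 24.83 mm.

24.83 mm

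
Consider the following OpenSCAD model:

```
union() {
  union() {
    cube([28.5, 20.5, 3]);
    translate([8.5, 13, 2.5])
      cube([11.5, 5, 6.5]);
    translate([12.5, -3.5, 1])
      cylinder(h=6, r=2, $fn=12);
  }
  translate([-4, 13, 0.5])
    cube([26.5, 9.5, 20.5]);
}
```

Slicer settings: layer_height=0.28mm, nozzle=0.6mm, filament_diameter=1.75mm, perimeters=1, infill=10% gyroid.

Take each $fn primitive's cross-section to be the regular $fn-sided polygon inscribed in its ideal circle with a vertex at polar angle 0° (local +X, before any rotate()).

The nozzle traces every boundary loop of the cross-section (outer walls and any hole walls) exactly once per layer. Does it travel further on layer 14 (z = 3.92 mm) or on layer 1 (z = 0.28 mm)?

Layer 14 (z = 3.92): the cube is not intersected at this z (z outside [0, 3]); the 11.5×5 cube at (8.5, 13) contributes its full rectangle (perimeter 33.00 mm); the cylinder at (12.5, -3.5): section is a regular 12-gon, circumradius r=2 (perimeter = 2·12·2.000·sin(180°/12) = 12.42 mm); Taking the union: the 2 present regions are separate (no shared area or edge), so areas and boundary lengths simply add and each stays a separate island — boundary = 45.42 mm; the cube at (-4, 13) is present — its section is the full 26.5×9.5 rectangle (perimeter 72.00 mm); Combining (union): the regions partially overlap (shared area 57.50 mm²), so the edge portions inside another operand are dropped and the merged outline is re-measured after clipping — boundary = 84.42 mm. So its perimeter = 84.42 mm. Layer 1 (z = 0.28): the 28.5×20.5 cube contributes its full rectangle (perimeter 98.00 mm); the cube at (8.5, 13) does not reach this height (z outside [2.5, 9]); the cylinder at (12.5, -3.5) does not reach this height (z outside [1, 7]); Taking the union: only the 28.5×20.5 cube is present, so the union is just that shape — boundary = 98.00 mm; the cube at (-4, 13) does not reach this height (z outside [0.5, 21]); Merging all regions: only that combined region is present, so the union is just that shape — boundary = 98.00 mm. So its perimeter = 98.00 mm. Layer 1 is larger (98.00 vs 84.42 mm).

layer 1 (z = 0.28 mm)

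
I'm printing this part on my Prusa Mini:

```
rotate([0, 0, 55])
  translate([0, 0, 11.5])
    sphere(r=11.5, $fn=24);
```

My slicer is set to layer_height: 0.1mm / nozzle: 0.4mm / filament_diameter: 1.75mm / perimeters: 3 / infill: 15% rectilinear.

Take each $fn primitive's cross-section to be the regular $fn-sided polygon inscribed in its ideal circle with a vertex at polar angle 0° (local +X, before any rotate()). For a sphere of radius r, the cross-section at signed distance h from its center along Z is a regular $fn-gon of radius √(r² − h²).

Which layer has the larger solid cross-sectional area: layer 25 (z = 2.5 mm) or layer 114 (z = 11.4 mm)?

layer 114 (z = 11.4 mm)

Layer 25 (z = 2.5): the r=11.5 sphere contributes a regular 24-gon of circumradius √(11.5²−9²) = 7.159 (area = (24/2)·7.159²·sin(360°/24) = 159.17 mm²); (rotated 55° about Z; rotation is an isometry so areas/perimeters/island counts are preserved). So its area = 159.17 mm². Layer 114 (z = 11.4): the sphere: section is a regular 24-gon, circumradius = √(r²−h²) = √(11.5²−0.1²) = 11.500 (area = (24/2)·11.500²·sin(360°/24) = 410.71 mm²); (rotated 55° about Z; rotation is an isometry so areas/perimeters/island counts are preserved). So its area = 410.71 mm². Layer 114 is larger (410.71 vs 159.17 mm²).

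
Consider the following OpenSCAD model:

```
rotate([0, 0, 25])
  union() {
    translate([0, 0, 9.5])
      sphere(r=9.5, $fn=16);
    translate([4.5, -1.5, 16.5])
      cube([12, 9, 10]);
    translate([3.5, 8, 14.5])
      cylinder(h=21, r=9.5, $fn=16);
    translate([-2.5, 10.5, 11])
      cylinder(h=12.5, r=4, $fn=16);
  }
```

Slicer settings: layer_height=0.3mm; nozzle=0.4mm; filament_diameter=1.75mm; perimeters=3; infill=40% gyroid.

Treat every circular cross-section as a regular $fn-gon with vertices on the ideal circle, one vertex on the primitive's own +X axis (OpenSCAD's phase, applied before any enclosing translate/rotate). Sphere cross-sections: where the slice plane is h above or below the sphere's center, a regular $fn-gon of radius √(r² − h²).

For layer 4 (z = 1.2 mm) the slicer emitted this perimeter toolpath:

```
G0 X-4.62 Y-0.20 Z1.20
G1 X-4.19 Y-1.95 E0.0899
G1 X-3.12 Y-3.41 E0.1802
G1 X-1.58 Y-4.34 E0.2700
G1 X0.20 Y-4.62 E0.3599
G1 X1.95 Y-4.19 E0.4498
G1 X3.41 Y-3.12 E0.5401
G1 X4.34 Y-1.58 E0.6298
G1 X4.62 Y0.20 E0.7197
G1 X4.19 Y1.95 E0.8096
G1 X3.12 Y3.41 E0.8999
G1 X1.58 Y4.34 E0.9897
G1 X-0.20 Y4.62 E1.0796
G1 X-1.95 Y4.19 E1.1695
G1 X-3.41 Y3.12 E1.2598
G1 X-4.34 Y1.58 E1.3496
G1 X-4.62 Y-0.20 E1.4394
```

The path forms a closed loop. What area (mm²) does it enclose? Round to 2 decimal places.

65.39 mm²

Apply the shoelace formula to the sequence of (X, Y) vertices; enclosed area = 65.39 mm².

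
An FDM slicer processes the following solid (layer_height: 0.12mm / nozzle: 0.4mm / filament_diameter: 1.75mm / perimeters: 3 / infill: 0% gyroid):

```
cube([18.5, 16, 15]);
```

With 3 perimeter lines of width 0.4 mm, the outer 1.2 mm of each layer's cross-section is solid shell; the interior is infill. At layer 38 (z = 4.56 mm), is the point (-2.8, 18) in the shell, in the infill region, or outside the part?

At z = 4.56 mm: the 18.5×16 cube contributes its full rectangle. Overall, the cross-section is a single solid region. The nearest boundary edge runs (18.50, 16.00)→(0.00, 16.00); distance from the point to it = 3.44 mm. The point is not inside any of the regions above, so it lies outside the cross-section (3.44 mm from the nearest boundary).

outside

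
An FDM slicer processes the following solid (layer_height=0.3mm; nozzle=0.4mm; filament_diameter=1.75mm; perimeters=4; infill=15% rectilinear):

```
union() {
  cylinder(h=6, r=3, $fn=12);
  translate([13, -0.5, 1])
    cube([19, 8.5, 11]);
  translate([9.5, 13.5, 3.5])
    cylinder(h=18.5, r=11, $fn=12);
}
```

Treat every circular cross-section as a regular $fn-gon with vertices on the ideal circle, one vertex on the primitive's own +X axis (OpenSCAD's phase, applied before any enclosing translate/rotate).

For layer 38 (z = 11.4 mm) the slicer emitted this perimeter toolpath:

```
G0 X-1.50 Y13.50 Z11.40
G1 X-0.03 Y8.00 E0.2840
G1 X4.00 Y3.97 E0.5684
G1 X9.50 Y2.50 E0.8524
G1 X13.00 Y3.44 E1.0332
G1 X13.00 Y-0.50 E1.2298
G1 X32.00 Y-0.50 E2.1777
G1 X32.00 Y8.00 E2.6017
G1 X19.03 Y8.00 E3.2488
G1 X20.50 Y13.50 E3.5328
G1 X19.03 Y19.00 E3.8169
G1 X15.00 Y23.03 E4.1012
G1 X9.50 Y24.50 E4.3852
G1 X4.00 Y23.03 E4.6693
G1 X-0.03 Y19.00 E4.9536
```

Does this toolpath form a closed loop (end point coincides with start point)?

no

Start point (G0): (-1.50, 13.50). End point (last G1): the path does not return to the start — open.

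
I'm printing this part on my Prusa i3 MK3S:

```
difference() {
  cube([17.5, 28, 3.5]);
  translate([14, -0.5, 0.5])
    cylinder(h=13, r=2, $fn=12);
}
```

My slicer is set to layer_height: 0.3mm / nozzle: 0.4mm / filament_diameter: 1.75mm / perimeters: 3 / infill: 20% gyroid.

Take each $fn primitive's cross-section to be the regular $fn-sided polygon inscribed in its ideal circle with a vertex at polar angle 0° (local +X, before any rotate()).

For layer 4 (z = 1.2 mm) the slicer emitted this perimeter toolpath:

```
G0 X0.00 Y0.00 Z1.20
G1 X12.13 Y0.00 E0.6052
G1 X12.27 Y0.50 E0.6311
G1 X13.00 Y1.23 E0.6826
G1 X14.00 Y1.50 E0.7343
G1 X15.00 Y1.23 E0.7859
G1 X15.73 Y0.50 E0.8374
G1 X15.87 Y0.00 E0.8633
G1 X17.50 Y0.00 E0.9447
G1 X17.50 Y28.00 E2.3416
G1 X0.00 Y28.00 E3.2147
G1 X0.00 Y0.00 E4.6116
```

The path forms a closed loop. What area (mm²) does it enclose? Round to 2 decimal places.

Apply the shoelace formula to the sequence of (X, Y) vertices; enclosed area = 485.94 mm².

485.94 mm²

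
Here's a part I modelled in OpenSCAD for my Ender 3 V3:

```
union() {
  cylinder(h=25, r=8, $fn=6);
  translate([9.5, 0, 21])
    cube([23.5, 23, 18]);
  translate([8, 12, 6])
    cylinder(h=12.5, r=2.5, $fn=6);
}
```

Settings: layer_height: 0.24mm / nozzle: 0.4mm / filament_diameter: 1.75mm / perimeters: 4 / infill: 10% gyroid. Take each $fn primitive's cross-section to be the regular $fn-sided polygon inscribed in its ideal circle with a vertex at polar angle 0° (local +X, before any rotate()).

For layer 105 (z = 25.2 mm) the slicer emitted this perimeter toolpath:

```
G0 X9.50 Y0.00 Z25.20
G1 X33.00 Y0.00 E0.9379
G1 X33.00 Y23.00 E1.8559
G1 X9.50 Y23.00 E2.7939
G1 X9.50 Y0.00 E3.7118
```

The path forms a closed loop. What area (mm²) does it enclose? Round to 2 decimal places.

540.50 mm²

Apply the shoelace formula to the sequence of (X, Y) vertices; enclosed area = 540.50 mm².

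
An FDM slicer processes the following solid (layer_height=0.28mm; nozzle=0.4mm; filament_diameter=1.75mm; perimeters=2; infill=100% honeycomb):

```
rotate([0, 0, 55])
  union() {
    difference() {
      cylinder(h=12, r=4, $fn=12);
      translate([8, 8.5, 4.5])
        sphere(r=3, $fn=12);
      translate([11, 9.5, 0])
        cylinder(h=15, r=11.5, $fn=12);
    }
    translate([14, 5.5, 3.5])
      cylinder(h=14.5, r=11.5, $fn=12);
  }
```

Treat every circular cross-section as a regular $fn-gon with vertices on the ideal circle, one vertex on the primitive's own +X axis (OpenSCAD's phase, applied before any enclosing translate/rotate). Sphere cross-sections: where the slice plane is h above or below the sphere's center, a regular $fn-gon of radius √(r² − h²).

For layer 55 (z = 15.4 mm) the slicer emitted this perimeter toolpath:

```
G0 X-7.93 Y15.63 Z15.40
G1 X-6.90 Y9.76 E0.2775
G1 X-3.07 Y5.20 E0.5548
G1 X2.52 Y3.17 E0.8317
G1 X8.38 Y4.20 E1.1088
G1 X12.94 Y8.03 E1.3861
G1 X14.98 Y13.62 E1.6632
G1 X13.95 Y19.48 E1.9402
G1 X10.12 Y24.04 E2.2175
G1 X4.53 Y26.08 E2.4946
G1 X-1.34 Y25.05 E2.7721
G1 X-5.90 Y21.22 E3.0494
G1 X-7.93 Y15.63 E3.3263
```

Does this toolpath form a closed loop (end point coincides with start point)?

Start point (G0): (-7.93, 15.63). End point (last G1): the path returns to the start — closed.

yes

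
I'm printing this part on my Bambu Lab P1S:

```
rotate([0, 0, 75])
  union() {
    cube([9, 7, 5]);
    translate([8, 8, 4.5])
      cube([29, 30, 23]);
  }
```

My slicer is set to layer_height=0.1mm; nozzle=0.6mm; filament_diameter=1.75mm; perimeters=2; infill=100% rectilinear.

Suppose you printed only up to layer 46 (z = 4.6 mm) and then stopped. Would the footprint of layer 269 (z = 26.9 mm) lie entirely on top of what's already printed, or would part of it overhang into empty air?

entirely on top

Compare the two slices. At z = 4.6: the 9×7 cube contributes its full rectangle (area 63.00 mm²); the cube at (8, 8) (footprint 29×30) is included at this height (area 870.00 mm²); Taking the union: the 2 present regions are separate (no shared area or edge), so areas and boundary lengths simply add and each stays a separate island — area = 933.00 mm²; (whole slice rotated 75° about Z — lengths, areas and connectivity unchanged). At z = 26.9: the cube is absent (z outside [0, 5]); the cube at (8, 8) (footprint 29×30) is included at this height (area 870.00 mm²); Combining (union): only the 29×30 cube at (8, 8) is present, so the union is just that shape — area = 870.00 mm²; (whole slice rotated 75° about Z — lengths, areas and connectivity unchanged). Checking containment: the cross-section at z = 26.9 is a subset of the cross-section at z = 4.6.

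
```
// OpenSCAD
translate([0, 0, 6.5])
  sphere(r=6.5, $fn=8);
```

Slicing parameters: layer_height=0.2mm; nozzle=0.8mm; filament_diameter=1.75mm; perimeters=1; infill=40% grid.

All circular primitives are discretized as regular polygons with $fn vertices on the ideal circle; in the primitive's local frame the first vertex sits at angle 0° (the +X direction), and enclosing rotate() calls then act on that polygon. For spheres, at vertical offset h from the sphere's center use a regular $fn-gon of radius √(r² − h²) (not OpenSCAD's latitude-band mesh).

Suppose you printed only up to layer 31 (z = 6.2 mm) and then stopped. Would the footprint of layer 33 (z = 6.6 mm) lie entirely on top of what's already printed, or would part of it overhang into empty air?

entirely on top

Compare the two slices. At z = 6.2: the sphere: section is a regular 8-gon, circumradius = √(r²−h²) = √(6.5²−0.3²) = 6.493 (area = (8/2)·6.493²·sin(360°/8) = 119.25 mm²). At z = 6.6: the r=6.5 sphere contributes a regular 8-gon of circumradius √(6.5²−0.1²) = 6.499 (area = (8/2)·6.499²·sin(360°/8) = 119.47 mm²). Checking containment: the cross-section at z = 6.6 is a subset of the cross-section at z = 6.2.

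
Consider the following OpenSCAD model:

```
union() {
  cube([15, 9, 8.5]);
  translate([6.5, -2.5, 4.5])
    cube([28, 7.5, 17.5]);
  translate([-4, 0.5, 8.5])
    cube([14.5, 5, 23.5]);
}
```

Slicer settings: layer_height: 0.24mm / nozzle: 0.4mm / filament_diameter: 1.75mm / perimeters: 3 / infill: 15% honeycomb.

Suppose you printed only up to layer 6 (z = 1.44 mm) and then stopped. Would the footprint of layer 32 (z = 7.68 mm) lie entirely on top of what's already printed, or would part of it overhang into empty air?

Compare the two slices. At z = 1.44: the 15×9 cube contributes its full rectangle (area 135.00 mm²); the cube at (6.5, -2.5) is not intersected at this z (z outside [4.5, 22]); the cube at (-4, 0.5) is absent (z outside [8.5, 32]); Merging all regions: only the 15×9 cube is present, so the union is just that shape — area = 135.00 mm². At z = 7.68: the cube is present — its section is the full 15×9 rectangle (area 135.00 mm²); the cube at (6.5, -2.5) (footprint 28×7.5) is included at this height (area 210.00 mm²); the cube at (-4, 0.5) is absent (z outside [8.5, 32]); Combining (union): the regions partially overlap — summed areas 345.00 mm² minus the doubly-counted overlap 42.50 mm² gives 302.50 mm² — area = 302.50 mm². Checking containment: at z = 7.68 the cross-section extends beyond the z = 1.44 cross-section by about 167.50 mm².

part overhangs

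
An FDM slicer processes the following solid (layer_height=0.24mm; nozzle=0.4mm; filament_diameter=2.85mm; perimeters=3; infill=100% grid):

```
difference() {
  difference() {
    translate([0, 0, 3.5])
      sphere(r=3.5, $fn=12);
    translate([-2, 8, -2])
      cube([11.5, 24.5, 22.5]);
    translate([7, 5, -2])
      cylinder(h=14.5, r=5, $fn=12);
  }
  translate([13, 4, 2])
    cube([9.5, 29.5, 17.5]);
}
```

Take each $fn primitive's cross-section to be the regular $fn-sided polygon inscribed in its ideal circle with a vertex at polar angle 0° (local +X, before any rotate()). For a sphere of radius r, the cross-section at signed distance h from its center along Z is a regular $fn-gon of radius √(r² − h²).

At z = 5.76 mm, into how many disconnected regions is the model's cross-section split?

1

At z = 5.76 mm: the r=3.5 sphere contributes a regular 12-gon of circumradius √(3.5²−2.26²) = 2.673; the cube at (-2, 8) is present — its section is the full 11.5×24.5 rectangle; the cylinder at (7, 5): section is a regular 12-gon, circumradius r=5; Subtracting the remaining from the first: starting from the r=3.5 sphere, the 11.5×24.5 cube at (-2, 8) misses the remaining region (no effect); the r=5 cylinder at (7, 5) misses the remaining region (no effect) — 1 connected region; the cube at (13, 4) (footprint 9.5×29.5) is included at this height; Taking the first minus the rest: starting from that combined region, the 9.5×29.5 cube at (13, 4) misses the remaining region (no effect) — 1 connected region. The result has 1 disconnected region.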